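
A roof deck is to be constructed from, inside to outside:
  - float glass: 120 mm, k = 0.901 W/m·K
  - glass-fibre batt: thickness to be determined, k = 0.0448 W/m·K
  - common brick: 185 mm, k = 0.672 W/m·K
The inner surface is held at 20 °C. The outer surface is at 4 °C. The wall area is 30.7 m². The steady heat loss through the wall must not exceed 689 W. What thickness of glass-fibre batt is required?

Thermal resistances in series:
R_float glass = L/(kA) = 0.12/(0.901×30.7) = 0.004338 K/W
R_common brick = L/(kA) = 0.185/(0.672×30.7) = 0.008967 K/W
Sum of the known resistances R_other = 0.01331 K/W
Required total resistance R_tot = ΔT/Q_allow = 16/689 = 0.02322 K/W
R_glass-fibre batt = R_tot − R_other = 0.009916 K/W
L = R·k·A = 0.009916×0.0448×30.7

L ≈ 13.6 mm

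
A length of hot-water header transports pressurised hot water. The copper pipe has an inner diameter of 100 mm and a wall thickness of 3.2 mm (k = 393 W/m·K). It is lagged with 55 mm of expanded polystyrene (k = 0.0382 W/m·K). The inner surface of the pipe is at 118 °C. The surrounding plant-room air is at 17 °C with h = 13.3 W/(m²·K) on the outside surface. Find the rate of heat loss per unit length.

Radial resistances (cylindrical: R_cond = ln(r_o/r_i)/(2πkL), R_conv = 1/(h·2πrL)):
R_copper pipe wall = ln(53.2/50)/(2π×393×1) = 2.512×10^-5 K/W
R_expanded polystyrene = ln(108.2/53.2)/(2π×0.0382×1) = 2.958 K/W
R_outer film = 1/(h_o·2πr_oL) = 1/(13.3×2π×0.1082×1) = 0.1106 K/W
R_total = 3.068 K/W
Q = ΔT/R_total = 101/3.068

q′ ≈ 32.9 W/m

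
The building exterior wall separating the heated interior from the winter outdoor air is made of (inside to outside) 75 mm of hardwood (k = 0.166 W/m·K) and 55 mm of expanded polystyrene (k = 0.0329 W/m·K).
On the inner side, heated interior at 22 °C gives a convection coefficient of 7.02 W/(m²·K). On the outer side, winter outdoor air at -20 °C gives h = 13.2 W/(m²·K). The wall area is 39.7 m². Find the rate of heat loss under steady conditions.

Q ≈ 712 W

Model the wall as resistances in series:
R_inner film = 1/(h_i·A) = 1/(7.02×39.7) = 0.003588 K/W
R_hardwood = L/(kA) = 0.075/(0.166×39.7) = 0.01138 K/W
R_expanded polystyrene = L/(kA) = 0.055/(0.0329×39.7) = 0.04211 K/W
R_outer film = 1/(h_o·A) = 1/(13.2×39.7) = 0.001908 K/W
R_total = 0.05899 K/W
Q = ΔT / R_total = 42 / 0.05899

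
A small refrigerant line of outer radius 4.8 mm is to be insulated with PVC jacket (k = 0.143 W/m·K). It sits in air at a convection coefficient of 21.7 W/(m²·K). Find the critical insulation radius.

For a cylinder r_cr = k/h = 0.143/21.7
r_cr = 6.59 mm; since the bare radius (4.8 mm) is below r_cr, adding a thin layer of insulation will *increase* heat loss.

r_cr ≈ 6.59 mm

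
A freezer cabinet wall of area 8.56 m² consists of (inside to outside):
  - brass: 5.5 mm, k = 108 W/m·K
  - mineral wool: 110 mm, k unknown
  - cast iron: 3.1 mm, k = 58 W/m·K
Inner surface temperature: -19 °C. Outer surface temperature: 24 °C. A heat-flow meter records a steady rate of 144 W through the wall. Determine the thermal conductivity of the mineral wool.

Thermal resistances in series:
R_brass = L/(kA) = 0.0055/(108×8.56) = 5.949×10^-6 K/W
R_cast iron = L/(kA) = 0.0031/(58×8.56) = 6.244×10^-6 K/W
Sum of known resistances R_other = 1.219×10^-5 K/W
Total R = ΔT/Q = 43/144 = 0.2986 K/W
R_mineral wool = R_total − R_other = 0.2986 K/W
k = L/(R·A) = 0.11/(0.2986×8.56)

k ≈ 0.043 W/(m·K)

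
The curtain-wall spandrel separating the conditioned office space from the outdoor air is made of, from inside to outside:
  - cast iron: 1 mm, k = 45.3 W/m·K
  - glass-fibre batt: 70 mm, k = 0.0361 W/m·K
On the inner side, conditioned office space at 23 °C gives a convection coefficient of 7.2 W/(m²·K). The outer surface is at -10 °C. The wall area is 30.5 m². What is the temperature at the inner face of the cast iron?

T ≈ 20.8 °C

Using the resistance-network approach (series):
R_inner film = 1/(h_i·A) = 1/(7.2×30.5) = 0.004554 K/W
R_cast iron = L/(kA) = 0.001/(45.3×30.5) = 7.238×10^-7 K/W
R_glass-fibre batt = L/(kA) = 0.07/(0.0361×30.5) = 0.06358 K/W
R_total = 0.06813 K/W;  Q = ΔT/R_total = 33/0.06813 = 484.4 W
T_interface = T_inner − Q·ΣR(inner→interface) = 23 − 484×0.004554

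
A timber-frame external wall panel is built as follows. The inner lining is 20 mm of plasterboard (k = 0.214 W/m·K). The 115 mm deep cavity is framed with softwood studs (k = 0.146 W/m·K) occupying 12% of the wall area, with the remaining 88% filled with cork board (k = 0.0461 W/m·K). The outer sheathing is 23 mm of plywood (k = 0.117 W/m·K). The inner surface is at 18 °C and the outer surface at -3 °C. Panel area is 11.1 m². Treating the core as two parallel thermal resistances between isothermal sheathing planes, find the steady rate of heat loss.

Q ≈ 103 W

Sheathing layers in series; stud and cavity paths in parallel between them.
R_inner = 0.02/(0.214×11.1) = 0.00842 K/W
R_stud  = 0.115/(0.146×0.12×11.1) = 0.5913 K/W
R_cav   = 0.115/(0.0461×0.88×11.1) = 0.2554 K/W
1/R_core = 1/R_stud + 1/R_cav → R_core = 0.1784 K/W
R_outer = 0.023/(0.117×11.1) = 0.01771 K/W
R_total = 0.2045 K/W
Q = ΔT/R_total = 21/0.2045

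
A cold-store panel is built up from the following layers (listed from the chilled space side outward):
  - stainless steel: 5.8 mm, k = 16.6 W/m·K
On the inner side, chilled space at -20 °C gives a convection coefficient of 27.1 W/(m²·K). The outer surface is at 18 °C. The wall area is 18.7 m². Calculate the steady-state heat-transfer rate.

Treating each layer as a thermal resistance in series:
R_inner film = 1/(h_i·A) = 1/(27.1×18.7) = 0.001973 K/W
R_stainless steel = L/(kA) = 0.0058/(16.6×18.7) = 1.868×10^-5 K/W
R_total = 0.001992 K/W
Q = ΔT / R_total = 38 / 0.001992

Q ≈ 19100 W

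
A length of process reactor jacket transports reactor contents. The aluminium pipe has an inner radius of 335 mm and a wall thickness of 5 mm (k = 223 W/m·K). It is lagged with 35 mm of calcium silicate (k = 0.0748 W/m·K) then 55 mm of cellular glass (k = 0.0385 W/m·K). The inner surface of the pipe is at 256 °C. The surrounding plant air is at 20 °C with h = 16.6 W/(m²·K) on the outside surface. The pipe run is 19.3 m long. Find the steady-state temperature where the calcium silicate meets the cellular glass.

T ≈ 194 °C

Radial resistances (cylindrical: R_cond = ln(r_o/r_i)/(2πkL), R_conv = 1/(h·2πrL)):
R_aluminium pipe wall = ln(340/335)/(2π×223×19.3) = 5.479×10^-7 K/W
R_calcium silicate = ln(375/340)/(2π×0.0748×19.3) = 0.0108 K/W
R_cellular glass = ln(430/375)/(2π×0.0385×19.3) = 0.02931 K/W
R_outer film = 1/(h_o·2πr_oL) = 1/(16.6×2π×0.43×19.3) = 0.001155 K/W
R_total = 0.04127 K/W
Q = ΔT/R_total = 236/0.04127
Q = 5720 W
T_interface = T_inner − Q·ΣR(inner→interface) = 256 − 5720×0.0108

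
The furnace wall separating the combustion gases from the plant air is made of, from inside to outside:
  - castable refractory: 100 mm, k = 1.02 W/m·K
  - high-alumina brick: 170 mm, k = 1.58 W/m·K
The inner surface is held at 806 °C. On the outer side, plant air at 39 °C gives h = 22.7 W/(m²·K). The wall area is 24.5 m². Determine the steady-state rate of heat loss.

Q ≈ 75300 W

Using the resistance-network approach (series):
R_castable refractory = L/(kA) = 0.1/(1.02×24.5) = 0.004002 K/W
R_high-alumina brick = L/(kA) = 0.17/(1.58×24.5) = 0.004392 K/W
R_outer film = 1/(h_o·A) = 1/(22.7×24.5) = 0.001798 K/W
R_total = 0.01019 K/W
Q = ΔT / R_total = 767 / 0.01019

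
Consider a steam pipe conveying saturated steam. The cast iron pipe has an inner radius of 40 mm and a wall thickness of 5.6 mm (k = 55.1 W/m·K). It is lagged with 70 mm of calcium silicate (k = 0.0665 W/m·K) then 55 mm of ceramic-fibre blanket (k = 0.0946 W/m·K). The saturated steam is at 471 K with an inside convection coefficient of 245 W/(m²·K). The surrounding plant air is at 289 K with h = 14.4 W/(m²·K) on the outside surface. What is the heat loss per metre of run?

Radial resistances (cylindrical: R_cond = ln(r_o/r_i)/(2πkL), R_conv = 1/(h·2πrL)):
R_inner film = 1/(h_i·2πr₁L) = 1/(245×2π×0.04×1) = 0.01624 K/W
R_cast iron pipe wall = ln(45.6/40)/(2π×55.1×1) = 3.785×10^-4 K/W
R_calcium silicate = ln(115.6/45.6)/(2π×0.0665×1) = 2.226 K/W
R_ceramic-fibre blanket = ln(170.6/115.6)/(2π×0.0946×1) = 0.6548 K/W
R_outer film = 1/(h_o·2πr_oL) = 1/(14.4×2π×0.1706×1) = 0.06479 K/W
R_total = 2.962 K/W
Q = ΔT/R_total = 182/2.962

q′ ≈ 61.4 W/m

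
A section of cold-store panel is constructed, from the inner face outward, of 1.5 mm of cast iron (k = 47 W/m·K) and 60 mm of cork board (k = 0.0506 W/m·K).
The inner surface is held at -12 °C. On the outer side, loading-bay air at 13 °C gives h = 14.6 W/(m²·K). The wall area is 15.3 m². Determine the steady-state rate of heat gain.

Treating each layer as a thermal resistance in series:
R_cast iron = L/(kA) = 0.0015/(47×15.3) = 2.086×10^-6 K/W
R_cork board = L/(kA) = 0.06/(0.0506×15.3) = 0.0775 K/W
R_outer film = 1/(h_o·A) = 1/(14.6×15.3) = 0.004477 K/W
R_total = 0.08198 K/W
Q = ΔT / R_total = 25 / 0.08198

Q ≈ 305 W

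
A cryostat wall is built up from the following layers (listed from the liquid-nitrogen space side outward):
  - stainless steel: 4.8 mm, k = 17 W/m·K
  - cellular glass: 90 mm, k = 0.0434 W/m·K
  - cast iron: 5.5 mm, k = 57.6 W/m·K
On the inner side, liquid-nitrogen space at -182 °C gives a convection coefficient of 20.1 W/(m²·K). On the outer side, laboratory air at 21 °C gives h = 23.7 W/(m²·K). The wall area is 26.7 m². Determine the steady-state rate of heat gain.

Q ≈ 2500 W

Using the resistance-network approach (series):
R_inner film = 1/(h_i·A) = 1/(20.1×26.7) = 0.001863 K/W
R_stainless steel = L/(kA) = 0.0048/(17×26.7) = 1.058×10^-5 K/W
R_cellular glass = L/(kA) = 0.09/(0.0434×26.7) = 0.07767 K/W
R_cast iron = L/(kA) = 0.0055/(57.6×26.7) = 3.576×10^-6 K/W
R_outer film = 1/(h_o·A) = 1/(23.7×26.7) = 0.00158 K/W
R_total = 0.08113 K/W
Q = ΔT / R_total = 203 / 0.08113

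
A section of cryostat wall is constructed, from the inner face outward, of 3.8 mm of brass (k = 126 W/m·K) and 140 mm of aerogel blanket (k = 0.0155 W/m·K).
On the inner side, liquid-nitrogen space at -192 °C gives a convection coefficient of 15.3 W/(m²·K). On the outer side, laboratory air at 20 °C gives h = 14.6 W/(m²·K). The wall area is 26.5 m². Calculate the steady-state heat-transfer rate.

Model the wall as resistances in series:
R_inner film = 1/(h_i·A) = 1/(15.3×26.5) = 0.002466 K/W
R_brass = L/(kA) = 0.0038/(126×26.5) = 1.138×10^-6 K/W
R_aerogel blanket = L/(kA) = 0.14/(0.0155×26.5) = 0.3408 K/W
R_outer film = 1/(h_o·A) = 1/(14.6×26.5) = 0.002585 K/W
R_total = 0.3459 K/W
Q = ΔT / R_total = 212 / 0.3459

Q ≈ 613 W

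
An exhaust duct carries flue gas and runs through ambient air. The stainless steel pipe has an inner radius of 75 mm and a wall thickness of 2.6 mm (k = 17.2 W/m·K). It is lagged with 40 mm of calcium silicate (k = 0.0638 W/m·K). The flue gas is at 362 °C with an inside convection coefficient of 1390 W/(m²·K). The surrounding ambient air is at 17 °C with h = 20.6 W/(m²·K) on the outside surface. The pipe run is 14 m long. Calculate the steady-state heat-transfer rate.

Q ≈ 4370 W

For a radial system each layer contributes R = ln(r_out/r_in)/(2πkL); films add R = 1/(hA).
R_inner film = 1/(h_i·2πr₁L) = 1/(1390×2π×0.075×14) = 1.09×10^-4 K/W
R_stainless steel pipe wall = ln(77.6/75)/(2π×17.2×14) = 2.252×10^-5 K/W
R_calcium silicate = ln(117.6/77.6)/(2π×0.0638×14) = 0.07408 K/W
R_outer film = 1/(h_o·2πr_oL) = 1/(20.6×2π×0.1176×14) = 0.004693 K/W
R_total = 0.0789 K/W
Q = ΔT/R_total = 345/0.0789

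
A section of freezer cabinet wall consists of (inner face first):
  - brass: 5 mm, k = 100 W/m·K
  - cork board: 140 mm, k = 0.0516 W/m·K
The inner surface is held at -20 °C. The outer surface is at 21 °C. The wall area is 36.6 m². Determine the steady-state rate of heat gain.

Series thermal resistances:
R_brass = L/(kA) = 0.005/(100×36.6) = 1.366×10^-6 K/W
R_cork board = L/(kA) = 0.14/(0.0516×36.6) = 0.07413 K/W
R_total = 0.07413 K/W
Q = ΔT / R_total = 41 / 0.07413

Q ≈ 553 W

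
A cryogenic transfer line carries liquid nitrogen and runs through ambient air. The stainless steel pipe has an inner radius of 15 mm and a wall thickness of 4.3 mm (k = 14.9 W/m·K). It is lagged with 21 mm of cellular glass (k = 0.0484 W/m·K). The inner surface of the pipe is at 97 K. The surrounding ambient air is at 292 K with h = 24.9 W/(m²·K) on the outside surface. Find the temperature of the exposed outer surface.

T ≈ 280 K

Cylindrical conduction, so R = ln(r₂/r₁)/(2πkL) per layer, in series:
R_stainless steel pipe wall = ln(19.3/15)/(2π×14.9×1) = 0.002692 K/W
R_cellular glass = ln(40.3/19.3)/(2π×0.0484×1) = 2.421 K/W
R_outer film = 1/(h_o·2πr_oL) = 1/(24.9×2π×0.0403×1) = 0.1586 K/W
R_total = 2.582 K/W
Q = ΔT/R_total = 195/2.582
Q = 75.5 W/m
T_interface = T_inner + Q·ΣR(inner→interface) = 97 + 75.5×2.424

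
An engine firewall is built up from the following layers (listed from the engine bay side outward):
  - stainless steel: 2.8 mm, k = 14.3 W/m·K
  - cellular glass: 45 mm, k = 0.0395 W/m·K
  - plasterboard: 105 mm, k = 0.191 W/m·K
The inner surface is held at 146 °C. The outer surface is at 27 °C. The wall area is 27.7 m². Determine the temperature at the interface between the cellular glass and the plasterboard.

Treating each layer as a thermal resistance in series:
R_stainless steel = L/(kA) = 0.0028/(14.3×27.7) = 7.069×10^-6 K/W
R_cellular glass = L/(kA) = 0.045/(0.0395×27.7) = 0.04113 K/W
R_plasterboard = L/(kA) = 0.105/(0.191×27.7) = 0.01985 K/W
R_total = 0.06098 K/W;  Q = ΔT/R_total = 119/0.06098 = 1951 W
T_interface = T_inner − Q·ΣR(inner→interface) = 146 − 1950×0.04113

T ≈ 65.7 °C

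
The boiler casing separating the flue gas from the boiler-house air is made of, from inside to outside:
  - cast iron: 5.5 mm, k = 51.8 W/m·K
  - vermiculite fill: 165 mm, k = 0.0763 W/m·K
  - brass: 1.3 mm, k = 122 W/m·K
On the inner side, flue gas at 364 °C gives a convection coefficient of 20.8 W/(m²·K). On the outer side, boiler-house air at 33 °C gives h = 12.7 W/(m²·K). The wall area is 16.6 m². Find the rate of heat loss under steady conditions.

Q ≈ 2400 W

Thermal resistances in series:
R_inner film = 1/(h_i·A) = 1/(20.8×16.6) = 0.002896 K/W
R_cast iron = L/(kA) = 0.0055/(51.8×16.6) = 6.396×10^-6 K/W
R_vermiculite fill = L/(kA) = 0.165/(0.0763×16.6) = 0.1303 K/W
R_brass = L/(kA) = 0.0013/(122×16.6) = 6.419×10^-7 K/W
R_outer film = 1/(h_o·A) = 1/(12.7×16.6) = 0.004743 K/W
R_total = 0.1379 K/W
Q = ΔT / R_total = 331 / 0.1379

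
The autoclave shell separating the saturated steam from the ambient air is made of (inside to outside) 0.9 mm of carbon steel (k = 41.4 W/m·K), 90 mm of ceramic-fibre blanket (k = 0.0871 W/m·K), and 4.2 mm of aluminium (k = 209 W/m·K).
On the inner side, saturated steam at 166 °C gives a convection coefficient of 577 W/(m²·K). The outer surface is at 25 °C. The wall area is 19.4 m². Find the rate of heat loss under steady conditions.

Q ≈ 2640 W

Treating each layer as a thermal resistance in series:
R_inner film = 1/(h_i·A) = 1/(577×19.4) = 8.934×10^-5 K/W
R_carbon steel = L/(kA) = 0.0009/(41.4×19.4) = 1.121×10^-6 K/W
R_ceramic-fibre blanket = L/(kA) = 0.09/(0.0871×19.4) = 0.05326 K/W
R_aluminium = L/(kA) = 0.0042/(209×19.4) = 1.036×10^-6 K/W
R_total = 0.05335 K/W
Q = ΔT / R_total = 141 / 0.05335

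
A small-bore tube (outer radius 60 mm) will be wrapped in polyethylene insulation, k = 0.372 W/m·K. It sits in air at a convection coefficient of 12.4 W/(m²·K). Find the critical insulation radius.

r_cr ≈ 30 mm

For a cylinder r_cr = k/h = 0.372/12.4
r_cr = 30 mm; since the bare radius (60 mm) is above r_cr, any added insulation will reduce heat loss.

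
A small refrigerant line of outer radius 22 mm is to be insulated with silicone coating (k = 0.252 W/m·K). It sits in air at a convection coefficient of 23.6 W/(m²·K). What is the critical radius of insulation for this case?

For a cylinder r_cr = k/h = 0.252/23.6
r_cr = 10.7 mm; since the bare radius (22 mm) is above r_cr, any added insulation will reduce heat loss.

r_cr ≈ 10.7 mm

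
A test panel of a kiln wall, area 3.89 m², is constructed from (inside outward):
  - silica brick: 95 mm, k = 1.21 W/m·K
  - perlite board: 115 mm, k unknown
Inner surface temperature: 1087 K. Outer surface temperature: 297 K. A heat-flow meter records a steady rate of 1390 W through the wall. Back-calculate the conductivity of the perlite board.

k ≈ 0.0539 W/(m·K)

Treating each layer as a thermal resistance in series:
R_silica brick = L/(kA) = 0.095/(1.21×3.89) = 0.02018 K/W
Sum of known resistances R_other = 0.02018 K/W
Total R = ΔT/Q = 790/1390 = 0.5683 K/W
R_perlite board = R_total − R_other = 0.5482 K/W
k = L/(R·A) = 0.115/(0.5482×3.89)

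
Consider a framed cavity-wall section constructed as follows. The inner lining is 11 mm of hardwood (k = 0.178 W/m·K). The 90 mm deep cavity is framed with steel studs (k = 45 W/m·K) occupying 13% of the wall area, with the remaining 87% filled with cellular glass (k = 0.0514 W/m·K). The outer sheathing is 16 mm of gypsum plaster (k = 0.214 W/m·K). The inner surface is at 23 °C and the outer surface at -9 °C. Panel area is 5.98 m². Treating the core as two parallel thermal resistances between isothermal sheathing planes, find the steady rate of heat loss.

Sheathing layers in series; stud and cavity paths in parallel between them.
R_inner = 0.011/(0.178×5.98) = 0.01033 K/W
R_stud  = 0.09/(45×0.13×5.98) = 0.002573 K/W
R_cav   = 0.09/(0.0514×0.87×5.98) = 0.3366 K/W
1/R_core = 1/R_stud + 1/R_cav → R_core = 0.002553 K/W
R_outer = 0.016/(0.214×5.98) = 0.0125 K/W
R_total = 0.02539 K/W
Q = ΔT/R_total = 32/0.02539

Q ≈ 1260 W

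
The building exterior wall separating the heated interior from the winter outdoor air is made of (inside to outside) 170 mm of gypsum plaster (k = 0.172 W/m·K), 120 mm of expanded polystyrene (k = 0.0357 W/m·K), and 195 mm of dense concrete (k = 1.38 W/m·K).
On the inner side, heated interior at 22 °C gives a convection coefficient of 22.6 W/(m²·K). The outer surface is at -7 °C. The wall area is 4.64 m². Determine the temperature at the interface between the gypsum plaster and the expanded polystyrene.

Series thermal resistances:
R_inner film = 1/(h_i·A) = 1/(22.6×4.64) = 0.009536 K/W
R_gypsum plaster = L/(kA) = 0.17/(0.172×4.64) = 0.213 K/W
R_expanded polystyrene = L/(kA) = 0.12/(0.0357×4.64) = 0.7244 K/W
R_dense concrete = L/(kA) = 0.195/(1.38×4.64) = 0.03045 K/W
R_total = 0.9774 K/W;  Q = ΔT/R_total = 29/0.9774 = 29.67 W
T_interface = T_inner − Q·ΣR(inner→interface) = 22 − 29.7×0.2225

T ≈ 15.4 °C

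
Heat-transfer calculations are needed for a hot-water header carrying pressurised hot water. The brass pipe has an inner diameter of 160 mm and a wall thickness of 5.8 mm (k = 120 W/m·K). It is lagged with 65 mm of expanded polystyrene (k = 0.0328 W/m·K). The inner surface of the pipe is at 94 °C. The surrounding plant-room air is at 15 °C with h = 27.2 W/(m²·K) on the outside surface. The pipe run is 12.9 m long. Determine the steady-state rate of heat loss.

Cylindrical conduction, so R = ln(r₂/r₁)/(2πkL) per layer, in series:
R_brass pipe wall = ln(85.8/80)/(2π×120×12.9) = 7.196×10^-6 K/W
R_expanded polystyrene = ln(150.8/85.8)/(2π×0.0328×12.9) = 0.2121 K/W
R_outer film = 1/(h_o·2πr_oL) = 1/(27.2×2π×0.1508×12.9) = 0.003008 K/W
R_total = 0.2151 K/W
Q = ΔT/R_total = 79/0.2151

Q ≈ 367 W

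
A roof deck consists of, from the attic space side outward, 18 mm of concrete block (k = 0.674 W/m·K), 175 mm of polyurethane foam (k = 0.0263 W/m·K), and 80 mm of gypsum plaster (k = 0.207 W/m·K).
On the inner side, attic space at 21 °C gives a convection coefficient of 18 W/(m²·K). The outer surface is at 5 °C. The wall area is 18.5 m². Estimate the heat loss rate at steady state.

Treating each layer as a thermal resistance in series:
R_inner film = 1/(h_i·A) = 1/(18×18.5) = 0.003003 K/W
R_concrete block = L/(kA) = 0.018/(0.674×18.5) = 0.001444 K/W
R_polyurethane foam = L/(kA) = 0.175/(0.0263×18.5) = 0.3597 K/W
R_gypsum plaster = L/(kA) = 0.08/(0.207×18.5) = 0.02089 K/W
R_total = 0.385 K/W
Q = ΔT / R_total = 16 / 0.385

Q ≈ 41.6 W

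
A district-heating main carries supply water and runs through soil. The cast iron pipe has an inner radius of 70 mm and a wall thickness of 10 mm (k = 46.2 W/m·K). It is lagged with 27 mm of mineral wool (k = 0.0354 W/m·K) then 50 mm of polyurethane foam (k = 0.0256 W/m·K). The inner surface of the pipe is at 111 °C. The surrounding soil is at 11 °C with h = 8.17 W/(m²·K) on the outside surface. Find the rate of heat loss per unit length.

q′ ≈ 26.2 W/m

Treating each annulus and film as a series resistance:
R_cast iron pipe wall = ln(80/70)/(2π×46.2×1) = 4.6×10^-4 K/W
R_mineral wool = ln(107/80)/(2π×0.0354×1) = 1.307 K/W
R_polyurethane foam = ln(157/107)/(2π×0.0256×1) = 2.384 K/W
R_outer film = 1/(h_o·2πr_oL) = 1/(8.17×2π×0.157×1) = 0.1241 K/W
R_total = 3.816 K/W
Q = ΔT/R_total = 100/3.816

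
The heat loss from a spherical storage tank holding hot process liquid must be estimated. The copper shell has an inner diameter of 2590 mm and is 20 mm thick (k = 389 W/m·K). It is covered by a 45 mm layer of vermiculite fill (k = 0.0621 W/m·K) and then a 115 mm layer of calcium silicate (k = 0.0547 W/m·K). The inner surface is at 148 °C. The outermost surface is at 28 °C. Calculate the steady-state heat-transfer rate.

Q ≈ 1040 W

Radial (spherical) resistances in series:
R_copper shell = (1/1.295 − 1/1.315)/(4π×389) = 2.403×10^-6 K/W
R_vermiculite fill = (1/1.315 − 1/1.36)/(4π×0.0621) = 0.03224 K/W
R_calcium silicate = (1/1.36 − 1/1.475)/(4π×0.0547) = 0.0834 K/W
R_total = 0.1156 K/W
Q = ΔT/R_total = 120/0.1156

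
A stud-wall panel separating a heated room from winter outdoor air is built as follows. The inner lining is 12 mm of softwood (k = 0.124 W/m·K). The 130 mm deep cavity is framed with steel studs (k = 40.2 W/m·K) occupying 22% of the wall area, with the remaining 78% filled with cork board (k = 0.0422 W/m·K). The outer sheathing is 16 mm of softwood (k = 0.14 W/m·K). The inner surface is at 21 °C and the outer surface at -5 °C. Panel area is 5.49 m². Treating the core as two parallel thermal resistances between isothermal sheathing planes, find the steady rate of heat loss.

Sheathing layers in series; stud and cavity paths in parallel between them.
R_inner = 0.012/(0.124×5.49) = 0.01763 K/W
R_stud  = 0.13/(40.2×0.22×5.49) = 0.002677 K/W
R_cav   = 0.13/(0.0422×0.78×5.49) = 0.7194 K/W
1/R_core = 1/R_stud + 1/R_cav → R_core = 0.002668 K/W
R_outer = 0.016/(0.14×5.49) = 0.02082 K/W
R_total = 0.04111 K/W
Q = ΔT/R_total = 26/0.04111

Q ≈ 632 W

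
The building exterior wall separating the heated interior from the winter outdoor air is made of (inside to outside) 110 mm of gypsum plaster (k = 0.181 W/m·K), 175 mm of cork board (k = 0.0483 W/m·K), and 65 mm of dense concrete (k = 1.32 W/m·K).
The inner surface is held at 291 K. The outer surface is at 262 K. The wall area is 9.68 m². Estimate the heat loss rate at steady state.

Q ≈ 65.6 W

Treating each layer as a thermal resistance in series:
R_gypsum plaster = L/(kA) = 0.11/(0.181×9.68) = 0.06278 K/W
R_cork board = L/(kA) = 0.175/(0.0483×9.68) = 0.3743 K/W
R_dense concrete = L/(kA) = 0.065/(1.32×9.68) = 0.005087 K/W
R_total = 0.4422 K/W
Q = ΔT / R_total = 29 / 0.4422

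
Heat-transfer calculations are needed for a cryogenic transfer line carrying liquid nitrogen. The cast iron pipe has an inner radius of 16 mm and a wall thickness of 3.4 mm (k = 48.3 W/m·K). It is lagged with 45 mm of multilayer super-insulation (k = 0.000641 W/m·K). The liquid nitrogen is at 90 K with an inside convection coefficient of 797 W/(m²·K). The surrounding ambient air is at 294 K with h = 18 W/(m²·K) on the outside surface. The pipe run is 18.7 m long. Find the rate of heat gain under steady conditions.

Q ≈ 12.8 W

Per-layer cylindrical resistances, series-summed:
R_inner film = 1/(h_i·2πr₁L) = 1/(797×2π×0.016×18.7) = 6.674×10^-4 K/W
R_cast iron pipe wall = ln(19.4/16)/(2π×48.3×18.7) = 3.395×10^-5 K/W
R_multilayer super-insulation = ln(64.4/19.4)/(2π×0.000641×18.7) = 15.93 K/W
R_outer film = 1/(h_o·2πr_oL) = 1/(18×2π×0.0644×18.7) = 0.007342 K/W
R_total = 15.94 K/W
Q = ΔT/R_total = 204/15.94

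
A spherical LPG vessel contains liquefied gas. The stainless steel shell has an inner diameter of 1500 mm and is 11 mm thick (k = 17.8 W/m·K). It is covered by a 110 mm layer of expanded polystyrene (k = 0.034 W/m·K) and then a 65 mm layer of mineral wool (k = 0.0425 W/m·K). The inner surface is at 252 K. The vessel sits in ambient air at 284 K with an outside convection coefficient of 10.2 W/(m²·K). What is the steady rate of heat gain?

Q ≈ 58.5 W

For a spherical shell R = (1/r₁ − 1/r₂)/(4πk); film R = 1/(h·4πr²). In series:
R_stainless steel shell = (1/0.75 − 1/0.761)/(4π×17.8) = 8.616×10^-5 K/W
R_expanded polystyrene = (1/0.761 − 1/0.871)/(4π×0.034) = 0.3884 K/W
R_mineral wool = (1/0.871 − 1/0.936)/(4π×0.0425) = 0.1493 K/W
R_outer film = 1/(h·4πr_o²) = 1/(10.2×4π×0.936²) = 0.008905 K/W
R_total = 0.5467 K/W
Q = ΔT/R_total = 32/0.5467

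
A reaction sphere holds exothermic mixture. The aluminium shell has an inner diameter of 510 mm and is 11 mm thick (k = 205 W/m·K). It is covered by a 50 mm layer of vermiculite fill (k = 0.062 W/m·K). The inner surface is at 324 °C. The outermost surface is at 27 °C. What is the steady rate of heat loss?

Q ≈ 389 W

Spherical conduction: R = (1/r_in − 1/r_out)/(4πk) per layer; series-sum.
R_aluminium shell = (1/0.255 − 1/0.266)/(4π×205) = 6.295×10^-5 K/W
R_vermiculite fill = (1/0.266 − 1/0.316)/(4π×0.062) = 0.7635 K/W
R_total = 0.7635 K/W
Q = ΔT/R_total = 297/0.7635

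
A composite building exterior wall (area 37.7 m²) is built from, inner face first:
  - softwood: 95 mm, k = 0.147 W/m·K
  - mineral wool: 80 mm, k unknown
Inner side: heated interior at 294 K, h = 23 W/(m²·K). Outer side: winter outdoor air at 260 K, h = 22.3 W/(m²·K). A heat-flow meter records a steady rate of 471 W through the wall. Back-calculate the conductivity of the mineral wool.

k ≈ 0.0403 W/(m·K)

Treating each layer as a thermal resistance in series:
R_inner film = 1/(h_i·A) = 1/(23×37.7) = 0.001153 K/W
R_softwood = L/(kA) = 0.095/(0.147×37.7) = 0.01714 K/W
R_outer film = 1/(h_o·A) = 1/(22.3×37.7) = 0.001189 K/W
Sum of known resistances R_other = 0.01948 K/W
Total R = ΔT/Q = 34/471 = 0.07219 K/W
R_mineral wool = R_total − R_other = 0.0527 K/W
k = L/(R·A) = 0.08/(0.0527×37.7)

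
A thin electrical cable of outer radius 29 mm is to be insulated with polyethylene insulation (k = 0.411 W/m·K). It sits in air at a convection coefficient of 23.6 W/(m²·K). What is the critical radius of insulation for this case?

r_cr ≈ 17.4 mm

For a cylinder r_cr = k/h = 0.411/23.6
r_cr = 17.4 mm; since the bare radius (29 mm) is above r_cr, any added insulation will reduce heat loss.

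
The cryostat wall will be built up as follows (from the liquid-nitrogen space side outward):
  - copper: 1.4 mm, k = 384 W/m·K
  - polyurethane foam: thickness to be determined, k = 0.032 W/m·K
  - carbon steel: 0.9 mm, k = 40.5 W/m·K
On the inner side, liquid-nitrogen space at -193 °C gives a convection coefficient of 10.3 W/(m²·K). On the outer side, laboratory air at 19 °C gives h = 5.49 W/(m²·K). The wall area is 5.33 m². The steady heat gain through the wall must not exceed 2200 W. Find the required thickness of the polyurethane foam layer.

L ≈ 7.5 mm

Series thermal resistances:
R_inner film = 1/(h_i·A) = 1/(10.3×5.33) = 0.01822 K/W
R_copper = L/(kA) = 0.0014/(384×5.33) = 6.84×10^-7 K/W
R_carbon steel = L/(kA) = 0.0009/(40.5×5.33) = 4.169×10^-6 K/W
R_outer film = 1/(h_o·A) = 1/(5.49×5.33) = 0.03417 K/W
Sum of the known resistances R_other = 0.05239 K/W
Required total resistance R_tot = ΔT/Q_allow = 212/2200 = 0.09636 K/W
R_polyurethane foam = R_tot − R_other = 0.04397 K/W
L = R·k·A = 0.04397×0.032×5.33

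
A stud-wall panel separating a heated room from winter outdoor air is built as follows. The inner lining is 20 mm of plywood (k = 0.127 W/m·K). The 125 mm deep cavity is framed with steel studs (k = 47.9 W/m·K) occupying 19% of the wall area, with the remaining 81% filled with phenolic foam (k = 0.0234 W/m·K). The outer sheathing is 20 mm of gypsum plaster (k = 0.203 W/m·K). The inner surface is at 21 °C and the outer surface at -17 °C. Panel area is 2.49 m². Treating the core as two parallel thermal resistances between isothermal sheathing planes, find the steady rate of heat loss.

Q ≈ 351 W

Sheathing layers in series; stud and cavity paths in parallel between them.
R_inner = 0.02/(0.127×2.49) = 0.06325 K/W
R_stud  = 0.125/(47.9×0.19×2.49) = 0.005516 K/W
R_cav   = 0.125/(0.0234×0.81×2.49) = 2.649 K/W
1/R_core = 1/R_stud + 1/R_cav → R_core = 0.005505 K/W
R_outer = 0.02/(0.203×2.49) = 0.03957 K/W
R_total = 0.1083 K/W
Q = ΔT/R_total = 38/0.1083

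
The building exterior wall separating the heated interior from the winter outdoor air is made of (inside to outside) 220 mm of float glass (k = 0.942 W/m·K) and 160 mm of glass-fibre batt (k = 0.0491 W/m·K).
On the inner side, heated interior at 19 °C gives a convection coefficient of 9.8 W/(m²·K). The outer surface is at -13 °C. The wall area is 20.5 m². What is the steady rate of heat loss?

Using the resistance-network approach (series):
R_inner film = 1/(h_i·A) = 1/(9.8×20.5) = 0.004978 K/W
R_float glass = L/(kA) = 0.22/(0.942×20.5) = 0.01139 K/W
R_glass-fibre batt = L/(kA) = 0.16/(0.0491×20.5) = 0.159 K/W
R_total = 0.1753 K/W
Q = ΔT / R_total = 32 / 0.1753

Q ≈ 183 W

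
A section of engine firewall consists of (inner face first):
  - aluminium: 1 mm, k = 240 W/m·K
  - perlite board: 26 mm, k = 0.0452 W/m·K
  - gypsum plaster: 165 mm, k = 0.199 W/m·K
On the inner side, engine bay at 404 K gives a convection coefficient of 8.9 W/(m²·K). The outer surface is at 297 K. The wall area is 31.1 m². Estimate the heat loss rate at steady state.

Q ≈ 2190 W

Series thermal resistances:
R_inner film = 1/(h_i·A) = 1/(8.9×31.1) = 0.003613 K/W
R_aluminium = L/(kA) = 0.001/(240×31.1) = 1.34×10^-7 K/W
R_perlite board = L/(kA) = 0.026/(0.0452×31.1) = 0.0185 K/W
R_gypsum plaster = L/(kA) = 0.165/(0.199×31.1) = 0.02666 K/W
R_total = 0.04877 K/W
Q = ΔT / R_total = 107 / 0.04877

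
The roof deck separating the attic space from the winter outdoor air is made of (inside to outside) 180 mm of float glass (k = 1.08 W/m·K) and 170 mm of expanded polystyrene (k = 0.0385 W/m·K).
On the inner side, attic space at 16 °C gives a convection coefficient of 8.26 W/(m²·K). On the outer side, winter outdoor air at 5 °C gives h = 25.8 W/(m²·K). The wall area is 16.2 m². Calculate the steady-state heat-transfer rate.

Q ≈ 37.6 W

Model the wall as resistances in series:
R_inner film = 1/(h_i·A) = 1/(8.26×16.2) = 0.007473 K/W
R_float glass = L/(kA) = 0.18/(1.08×16.2) = 0.01029 K/W
R_expanded polystyrene = L/(kA) = 0.17/(0.0385×16.2) = 0.2726 K/W
R_outer film = 1/(h_o·A) = 1/(25.8×16.2) = 0.002393 K/W
R_total = 0.2927 K/W
Q = ΔT / R_total = 11 / 0.2927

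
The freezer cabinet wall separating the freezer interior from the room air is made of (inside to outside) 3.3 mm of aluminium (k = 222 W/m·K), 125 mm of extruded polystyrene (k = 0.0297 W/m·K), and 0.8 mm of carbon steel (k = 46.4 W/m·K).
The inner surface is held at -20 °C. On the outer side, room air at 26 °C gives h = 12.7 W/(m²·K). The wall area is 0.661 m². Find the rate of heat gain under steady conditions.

Thermal resistances in series:
R_aluminium = L/(kA) = 0.0033/(222×0.661) = 2.249×10^-5 K/W
R_extruded polystyrene = L/(kA) = 0.125/(0.0297×0.661) = 6.367 K/W
R_carbon steel = L/(kA) = 0.0008/(46.4×0.661) = 2.608×10^-5 K/W
R_outer film = 1/(h_o·A) = 1/(12.7×0.661) = 0.1191 K/W
R_total = 6.486 K/W
Q = ΔT / R_total = 46 / 6.486

Q ≈ 7.09 W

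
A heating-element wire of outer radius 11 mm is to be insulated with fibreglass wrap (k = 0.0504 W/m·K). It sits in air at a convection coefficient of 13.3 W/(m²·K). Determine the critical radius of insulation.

For a cylinder r_cr = k/h = 0.0504/13.3
r_cr = 3.79 mm; since the bare radius (11 mm) is above r_cr, any added insulation will reduce heat loss.

r_cr ≈ 3.79 mm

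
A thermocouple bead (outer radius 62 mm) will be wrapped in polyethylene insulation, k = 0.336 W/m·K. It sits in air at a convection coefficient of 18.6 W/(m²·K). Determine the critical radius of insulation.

For a sphere r_cr = 2k/h = 2×0.336/18.6
r_cr = 36.1 mm; since the bare radius (62 mm) is above r_cr, any added insulation will reduce heat loss.

r_cr ≈ 36.1 mm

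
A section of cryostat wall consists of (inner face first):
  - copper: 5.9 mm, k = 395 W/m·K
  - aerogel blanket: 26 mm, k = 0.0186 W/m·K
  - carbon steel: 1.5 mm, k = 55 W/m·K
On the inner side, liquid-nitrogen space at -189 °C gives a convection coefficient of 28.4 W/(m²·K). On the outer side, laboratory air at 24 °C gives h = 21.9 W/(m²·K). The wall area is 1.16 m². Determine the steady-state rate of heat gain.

Q ≈ 167 W

Using the resistance-network approach (series):
R_inner film = 1/(h_i·A) = 1/(28.4×1.16) = 0.03035 K/W
R_copper = L/(kA) = 0.0059/(395×1.16) = 1.288×10^-5 K/W
R_aerogel blanket = L/(kA) = 0.026/(0.0186×1.16) = 1.205 K/W
R_carbon steel = L/(kA) = 0.0015/(55×1.16) = 2.351×10^-5 K/W
R_outer film = 1/(h_o·A) = 1/(21.9×1.16) = 0.03936 K/W
R_total = 1.275 K/W
Q = ΔT / R_total = 213 / 1.275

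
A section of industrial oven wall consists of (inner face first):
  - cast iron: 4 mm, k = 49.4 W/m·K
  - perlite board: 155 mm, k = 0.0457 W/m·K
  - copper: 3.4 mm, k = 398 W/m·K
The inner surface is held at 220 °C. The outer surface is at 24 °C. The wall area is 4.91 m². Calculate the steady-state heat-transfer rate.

Q ≈ 284 W

Treating each layer as a thermal resistance in series:
R_cast iron = L/(kA) = 0.004/(49.4×4.91) = 1.649×10^-5 K/W
R_perlite board = L/(kA) = 0.155/(0.0457×4.91) = 0.6908 K/W
R_copper = L/(kA) = 0.0034/(398×4.91) = 1.74×10^-6 K/W
R_total = 0.6908 K/W
Q = ΔT / R_total = 196 / 0.6908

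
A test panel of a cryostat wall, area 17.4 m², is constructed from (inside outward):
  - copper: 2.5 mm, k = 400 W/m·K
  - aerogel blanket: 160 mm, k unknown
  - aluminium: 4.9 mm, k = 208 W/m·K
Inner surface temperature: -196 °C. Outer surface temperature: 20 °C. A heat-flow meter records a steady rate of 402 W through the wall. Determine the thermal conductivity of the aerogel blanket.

Treating each layer as a thermal resistance in series:
R_copper = L/(kA) = 0.0025/(400×17.4) = 3.592×10^-7 K/W
R_aluminium = L/(kA) = 0.0049/(208×17.4) = 1.354×10^-6 K/W
Sum of known resistances R_other = 1.713×10^-6 K/W
Total R = ΔT/Q = 216/402 = 0.5373 K/W
R_aerogel blanket = R_total − R_other = 0.5373 K/W
k = L/(R·A) = 0.16/(0.5373×17.4)

k ≈ 0.0171 W/(m·K)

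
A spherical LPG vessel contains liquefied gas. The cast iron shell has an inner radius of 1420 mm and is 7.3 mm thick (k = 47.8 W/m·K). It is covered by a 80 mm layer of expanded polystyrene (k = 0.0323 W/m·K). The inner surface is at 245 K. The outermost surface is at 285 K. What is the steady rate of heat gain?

Q ≈ 437 W

Spherical conduction: R = (1/r_in − 1/r_out)/(4πk) per layer; series-sum.
R_cast iron shell = (1/1.42 − 1/1.4273)/(4π×47.8) = 5.996×10^-6 K/W
R_expanded polystyrene = (1/1.4273 − 1/1.5073)/(4π×0.0323) = 0.09161 K/W
R_total = 0.09162 K/W
Q = ΔT/R_total = 40/0.09162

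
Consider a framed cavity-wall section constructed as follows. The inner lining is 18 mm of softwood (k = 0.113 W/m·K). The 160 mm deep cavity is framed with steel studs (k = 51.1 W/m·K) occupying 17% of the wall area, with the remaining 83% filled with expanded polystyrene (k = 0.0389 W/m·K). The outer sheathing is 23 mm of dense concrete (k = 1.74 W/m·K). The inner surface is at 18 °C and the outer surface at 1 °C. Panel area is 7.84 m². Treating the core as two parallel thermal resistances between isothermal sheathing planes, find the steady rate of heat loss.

Sheathing layers in series; stud and cavity paths in parallel between them.
R_inner = 0.018/(0.113×7.84) = 0.02032 K/W
R_stud  = 0.16/(51.1×0.17×7.84) = 0.002349 K/W
R_cav   = 0.16/(0.0389×0.83×7.84) = 0.6321 K/W
1/R_core = 1/R_stud + 1/R_cav → R_core = 0.002341 K/W
R_outer = 0.023/(1.74×7.84) = 0.001686 K/W
R_total = 0.02434 K/W
Q = ΔT/R_total = 17/0.02434

Q ≈ 698 W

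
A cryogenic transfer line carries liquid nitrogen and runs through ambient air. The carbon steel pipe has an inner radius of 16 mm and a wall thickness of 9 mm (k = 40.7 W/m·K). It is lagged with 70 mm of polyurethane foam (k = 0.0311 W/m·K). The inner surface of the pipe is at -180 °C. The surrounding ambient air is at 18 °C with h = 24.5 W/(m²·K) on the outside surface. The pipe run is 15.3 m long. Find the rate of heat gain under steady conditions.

Per-layer cylindrical resistances, series-summed:
R_carbon steel pipe wall = ln(25/16)/(2π×40.7×15.3) = 1.141×10^-4 K/W
R_polyurethane foam = ln(95/25)/(2π×0.0311×15.3) = 0.4465 K/W
R_outer film = 1/(h_o·2πr_oL) = 1/(24.5×2π×0.095×15.3) = 0.004469 K/W
R_total = 0.4511 K/W
Q = ΔT/R_total = 198/0.4511

Q ≈ 439 W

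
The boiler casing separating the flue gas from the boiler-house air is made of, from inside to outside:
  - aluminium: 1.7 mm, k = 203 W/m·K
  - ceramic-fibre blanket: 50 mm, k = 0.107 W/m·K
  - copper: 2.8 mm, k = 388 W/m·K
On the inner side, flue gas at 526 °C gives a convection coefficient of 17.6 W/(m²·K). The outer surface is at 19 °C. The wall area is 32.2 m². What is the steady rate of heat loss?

Q ≈ 31100 W

Using the resistance-network approach (series):
R_inner film = 1/(h_i·A) = 1/(17.6×32.2) = 0.001765 K/W
R_aluminium = L/(kA) = 0.0017/(203×32.2) = 2.601×10^-7 K/W
R_ceramic-fibre blanket = L/(kA) = 0.05/(0.107×32.2) = 0.01451 K/W
R_copper = L/(kA) = 0.0028/(388×32.2) = 2.241×10^-7 K/W
R_total = 0.01628 K/W
Q = ΔT / R_total = 507 / 0.01628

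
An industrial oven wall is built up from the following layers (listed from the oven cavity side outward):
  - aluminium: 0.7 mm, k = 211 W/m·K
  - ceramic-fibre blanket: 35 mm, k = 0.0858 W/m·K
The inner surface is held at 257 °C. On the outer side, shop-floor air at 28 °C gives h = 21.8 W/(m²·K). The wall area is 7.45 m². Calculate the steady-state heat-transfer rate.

Q ≈ 3760 W

Thermal resistances in series:
R_aluminium = L/(kA) = 0.0007/(211×7.45) = 4.453×10^-7 K/W
R_ceramic-fibre blanket = L/(kA) = 0.035/(0.0858×7.45) = 0.05476 K/W
R_outer film = 1/(h_o·A) = 1/(21.8×7.45) = 0.006157 K/W
R_total = 0.06091 K/W
Q = ΔT / R_total = 229 / 0.06091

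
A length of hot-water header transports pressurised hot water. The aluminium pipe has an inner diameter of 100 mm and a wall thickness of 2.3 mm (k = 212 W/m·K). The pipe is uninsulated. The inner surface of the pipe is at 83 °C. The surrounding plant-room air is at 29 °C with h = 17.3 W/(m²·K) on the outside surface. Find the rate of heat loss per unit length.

q′ ≈ 307 W/m

For a radial system each layer contributes R = ln(r_out/r_in)/(2πkL); films add R = 1/(hA).
R_aluminium pipe wall = ln(52.3/50)/(2π×212×1) = 3.376×10^-5 K/W
R_outer film = 1/(h_o·2πr_oL) = 1/(17.3×2π×0.0523×1) = 0.1759 K/W
R_total = 0.1759 K/W
Q = ΔT/R_total = 54/0.1759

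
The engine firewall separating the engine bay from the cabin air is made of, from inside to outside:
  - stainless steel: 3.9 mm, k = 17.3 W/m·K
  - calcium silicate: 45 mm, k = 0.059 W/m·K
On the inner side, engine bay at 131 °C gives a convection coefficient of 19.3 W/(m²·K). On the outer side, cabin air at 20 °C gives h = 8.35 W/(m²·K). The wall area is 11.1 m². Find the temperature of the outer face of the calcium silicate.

Thermal resistances in series:
R_inner film = 1/(h_i·A) = 1/(19.3×11.1) = 0.004668 K/W
R_stainless steel = L/(kA) = 0.0039/(17.3×11.1) = 2.031×10^-5 K/W
R_calcium silicate = L/(kA) = 0.045/(0.059×11.1) = 0.06871 K/W
R_outer film = 1/(h_o·A) = 1/(8.35×11.1) = 0.01079 K/W
R_total = 0.08419 K/W;  Q = ΔT/R_total = 111/0.08419 = 1318 W
T_interface = T_inner − Q·ΣR(inner→interface) = 131 − 1320×0.0734

T ≈ 34.2 °C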